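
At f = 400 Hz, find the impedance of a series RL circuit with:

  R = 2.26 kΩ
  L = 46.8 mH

Step 1 — Angular frequency: ω = 2π·f = 2π·400 = 2513 rad/s.
Step 2 — Component impedances:
  R: Z = R = 2260 Ω
  L: Z = jωL = j·2513·0.0468 = 0 + j117.6 Ω
Step 3 — Series combination: Z_total = R + L = 2260 + j117.6 Ω = 2263∠3.0° Ω.

Z = 2260 + j117.6 Ω = 2263∠3.0° Ω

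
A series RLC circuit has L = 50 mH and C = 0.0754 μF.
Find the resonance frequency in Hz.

Step 1 — Resonance condition Im(Z)=0 gives ω₀ = 1/√(LC).
Step 2 — ω₀ = 1/√(0.05·7.54e-08) = 1.629e+04 rad/s.
Step 3 — f₀ = ω₀/(2π) = 2592 Hz.

f₀ = 2592 Hz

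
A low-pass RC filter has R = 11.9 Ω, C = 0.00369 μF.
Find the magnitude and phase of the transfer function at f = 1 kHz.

Step 1 — Angular frequency: ω = 2π·1000 = 6283 rad/s.
Step 2 — Transfer function: H(jω) = 1/(1 + jωRC).
Step 3 — Denominator: 1 + jωRC = 1 + j·6283·11.9·3.69e-09 = 1 + j0.0002759.
Step 4 — H = 1 - j0.0002759.
Step 5 — Magnitude: |H| = 1 (-0.0 dB); phase: φ = -0.0°.

|H| = 1 (-0.0 dB), φ = -0.0°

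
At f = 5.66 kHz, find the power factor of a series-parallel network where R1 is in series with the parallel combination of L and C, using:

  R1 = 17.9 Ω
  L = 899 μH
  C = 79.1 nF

Step 1 — Angular frequency: ω = 2π·f = 2π·5660 = 3.556e+04 rad/s.
Step 2 — Component impedances:
  R1: Z = R = 17.9 Ω
  L: Z = jωL = j·3.556e+04·0.000899 = 0 + j31.97 Ω
  C: Z = 1/(jωC) = -j/(ω·C) = 0 - j355.5 Ω
Step 3 — Parallel branch: L || C = 1/(1/L + 1/C) = 0 + j35.13 Ω.
Step 4 — Series with R1: Z_total = R1 + (L || C) = 17.9 + j35.13 Ω = 39.43∠63.0° Ω.
Step 5 — Power factor: PF = cos(φ) = Re(Z)/|Z| = 17.9/39.43 = 0.454.
Step 6 — Type: Im(Z) = 35.13 ⇒ lagging (phase φ = 63.0°).

PF = 0.454 (lagging, φ = 63.0°)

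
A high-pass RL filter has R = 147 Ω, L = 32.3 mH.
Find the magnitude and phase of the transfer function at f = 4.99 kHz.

Step 1 — Angular frequency: ω = 2π·4990 = 3.135e+04 rad/s.
Step 2 — Transfer function: H(jω) = jωL/(R + jωL).
Step 3 — Numerator jωL = j·1013; denominator R + jωL = 147 + j1013.
Step 4 — H = 0.9794 + j0.1422.
Step 5 — Magnitude: |H| = 0.9896 (-0.1 dB); phase: φ = 8.3°.

|H| = 0.9896 (-0.1 dB), φ = 8.3°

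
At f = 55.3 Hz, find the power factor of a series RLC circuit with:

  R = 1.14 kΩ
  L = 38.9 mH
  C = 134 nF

Step 1 — Angular frequency: ω = 2π·f = 2π·55.3 = 347.5 rad/s.
Step 2 — Component impedances:
  R: Z = R = 1140 Ω
  L: Z = jωL = j·347.5·0.0389 = 0 + j13.52 Ω
  C: Z = 1/(jωC) = -j/(ω·C) = 0 - j2.148e+04 Ω
Step 3 — Series combination: Z_total = R + L + C = 1140 - j2.146e+04 Ω = 2.149e+04∠-87.0° Ω.
Step 4 — Power factor: PF = cos(φ) = Re(Z)/|Z| = 1140/21495 = 0.05304.
Step 5 — Type: Im(Z) = -2.146e+04 ⇒ leading (phase φ = -87.0°).

PF = 0.05304 (leading, φ = -87.0°)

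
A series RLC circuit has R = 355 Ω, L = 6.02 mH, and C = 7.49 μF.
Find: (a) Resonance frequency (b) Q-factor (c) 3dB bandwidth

Step 1 — Resonance condition Im(Z)=0 gives ω₀ = 1/√(LC).
Step 2 — ω₀ = 1/√(0.00602·7.49e-06) = 4709 rad/s.
Step 3 — f₀ = ω₀/(2π) = 749.5 Hz.
Step 4 — Series Q: Q = ω₀L/R = 4709·0.00602/355 = 0.07986.
Step 5 — 3dB bandwidth: Δω = ω₀/Q = 5.897e+04 rad/s; BW = Δω/(2π) = 9385 Hz.

(a) f₀ = 749.5 Hz  (b) Q = 0.07986  (c) BW = 9385 Hz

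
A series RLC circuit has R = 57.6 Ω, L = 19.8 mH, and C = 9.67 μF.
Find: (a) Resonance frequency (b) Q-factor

Step 1 — Resonance condition Im(Z)=0 gives ω₀ = 1/√(LC).
Step 2 — ω₀ = 1/√(0.0198·9.67e-06) = 2285 rad/s.
Step 3 — f₀ = ω₀/(2π) = 363.7 Hz.
Step 4 — Series Q: Q = ω₀L/R = 2285·0.0198/57.6 = 0.7856.

(a) f₀ = 363.7 Hz  (b) Q = 0.7856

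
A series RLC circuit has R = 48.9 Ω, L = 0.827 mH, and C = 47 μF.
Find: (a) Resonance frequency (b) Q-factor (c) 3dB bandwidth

Step 1 — Resonance condition Im(Z)=0 gives ω₀ = 1/√(LC).
Step 2 — ω₀ = 1/√(0.000827·4.7e-05) = 5072 rad/s.
Step 3 — f₀ = ω₀/(2π) = 807.3 Hz.
Step 4 — Series Q: Q = ω₀L/R = 5072·0.000827/48.9 = 0.08578.
Step 5 — 3dB bandwidth: Δω = ω₀/Q = 5.913e+04 rad/s; BW = Δω/(2π) = 9411 Hz.

(a) f₀ = 807.3 Hz  (b) Q = 0.08578  (c) BW = 9411 Hz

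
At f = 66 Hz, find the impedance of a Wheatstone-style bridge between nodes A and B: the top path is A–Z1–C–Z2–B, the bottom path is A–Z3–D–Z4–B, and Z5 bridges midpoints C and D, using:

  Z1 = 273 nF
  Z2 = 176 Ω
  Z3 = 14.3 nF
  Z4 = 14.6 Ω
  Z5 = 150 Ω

Step 1 — Angular frequency: ω = 2π·f = 2π·66 = 414.7 rad/s.
Step 2 — Component impedances:
  Z1: Z = 1/(jωC) = -j/(ω·C) = 0 - j8833 Ω
  Z2: Z = R = 176 Ω
  Z3: Z = 1/(jωC) = -j/(ω·C) = 0 - j1.686e+05 Ω
  Z4: Z = R = 14.6 Ω
  Z5: Z = R = 150 Ω
Step 3 — Bridge requires nodal analysis (the Z5 bridge couples midpoints C and D, so the two paths cannot be reduced to a simple series/parallel combination). Setting node B to ground and injecting 1 A at node A, the 3-node admittance system at A, C, D solves to V_A = Z_AB = 77.55 - j8393 Ω = 8394∠-89.5° Ω.

Z = 77.55 - j8393 Ω = 8394∠-89.5° Ω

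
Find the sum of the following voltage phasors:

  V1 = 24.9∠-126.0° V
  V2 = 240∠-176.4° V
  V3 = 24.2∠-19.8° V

Step 1 — Convert each phasor to rectangular form:
  V1 = 24.9·(cos(-126.0°) + j·sin(-126.0°)) = -14.64 - j20.14 V
  V2 = 240·(cos(-176.4°) + j·sin(-176.4°)) = -239.5 - j15.07 V
  V3 = 24.2·(cos(-19.8°) + j·sin(-19.8°)) = 22.77 - j8.197 V
Step 2 — Sum components: V_total = -231.4 - j43.41 V.
Step 3 — Convert to polar: |V_total| = 235.4 V, ∠V_total = -169.4°.

V_total = 235.4∠-169.4° V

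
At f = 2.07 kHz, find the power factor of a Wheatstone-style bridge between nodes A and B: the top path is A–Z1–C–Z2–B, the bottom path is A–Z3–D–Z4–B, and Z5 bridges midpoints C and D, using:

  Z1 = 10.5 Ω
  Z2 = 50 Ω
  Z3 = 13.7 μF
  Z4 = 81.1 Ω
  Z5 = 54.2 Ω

Step 1 — Angular frequency: ω = 2π·f = 2π·2070 = 1.301e+04 rad/s.
Step 2 — Component impedances:
  Z1: Z = R = 10.5 Ω
  Z2: Z = R = 50 Ω
  Z3: Z = 1/(jωC) = -j/(ω·C) = 0 - j5.612 Ω
  Z4: Z = R = 81.1 Ω
  Z5: Z = R = 54.2 Ω
Step 3 — Bridge requires nodal analysis (the Z5 bridge couples midpoints C and D, so the two paths cannot be reduced to a simple series/parallel combination). Setting node B to ground and injecting 1 A at node A, the 3-node admittance system at A, C, D solves to V_A = Z_AB = 34.25 - j1.465 Ω = 34.28∠-2.4° Ω.
Step 4 — Power factor: PF = cos(φ) = Re(Z)/|Z| = 34.25/34.28 = 0.9991.
Step 5 — Type: Im(Z) = -1.465 ⇒ leading (phase φ = -2.4°).

PF = 0.9991 (leading, φ = -2.4°)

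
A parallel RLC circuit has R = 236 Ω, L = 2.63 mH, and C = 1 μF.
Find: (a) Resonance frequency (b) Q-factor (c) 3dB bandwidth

Step 1 — Resonance: ω₀ = 1/√(LC) = 1/√(0.00263·1e-06) = 1.95e+04 rad/s.
Step 2 — f₀ = ω₀/(2π) = 3103 Hz.
Step 3 — Parallel Q: Q = R/(ω₀L) = 236/(1.95e+04·0.00263) = 4.602.
Step 4 — Bandwidth: Δω = ω₀/Q = 4237 rad/s; BW = Δω/(2π) = 674.4 Hz.

(a) f₀ = 3103 Hz  (b) Q = 4.602  (c) BW = 674.4 Hz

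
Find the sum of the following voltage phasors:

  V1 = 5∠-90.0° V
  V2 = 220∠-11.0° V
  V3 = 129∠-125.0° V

Step 1 — Convert each phasor to rectangular form:
  V1 = 5·(cos(-90.0°) + j·sin(-90.0°)) = 0 - j5 V
  V2 = 220·(cos(-11.0°) + j·sin(-11.0°)) = 216 - j41.98 V
  V3 = 129·(cos(-125.0°) + j·sin(-125.0°)) = -73.99 - j105.7 V
Step 2 — Sum components: V_total = 142 - j152.6 V.
Step 3 — Convert to polar: |V_total| = 208.5 V, ∠V_total = -47.1°.

V_total = 208.5∠-47.1° V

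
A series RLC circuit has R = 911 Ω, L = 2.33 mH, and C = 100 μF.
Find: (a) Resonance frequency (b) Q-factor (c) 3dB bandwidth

Step 1 — Resonance condition Im(Z)=0 gives ω₀ = 1/√(LC).
Step 2 — ω₀ = 1/√(0.00233·0.0001) = 2072 rad/s.
Step 3 — f₀ = ω₀/(2π) = 329.7 Hz.
Step 4 — Series Q: Q = ω₀L/R = 2072·0.00233/911 = 0.005299.
Step 5 — 3dB bandwidth: Δω = ω₀/Q = 3.91e+05 rad/s; BW = Δω/(2π) = 6.223e+04 Hz.

(a) f₀ = 329.7 Hz  (b) Q = 0.005299  (c) BW = 6.223e+04 Hz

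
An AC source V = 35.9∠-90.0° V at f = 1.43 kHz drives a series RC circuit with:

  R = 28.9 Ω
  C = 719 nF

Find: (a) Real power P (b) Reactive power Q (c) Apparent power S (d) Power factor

Step 1 — Angular frequency: ω = 2π·f = 2π·1430 = 8985 rad/s.
Step 2 — Component impedances:
  R: Z = R = 28.9 Ω
  C: Z = 1/(jωC) = -j/(ω·C) = 0 - j154.8 Ω
Step 3 — Series combination: Z_total = R + C = 28.9 - j154.8 Ω = 157.5∠-79.4° Ω.
Step 4 — Source phasor: V = 35.9∠-90.0° V = 0 - j35.9 V.
Step 5 — Current: I = V / Z = 0.2241 - j0.04184 A = 0.228∠-10.6° A.
Step 6 — Complex power: S = V·I* = 1.502 - j8.046 VA.
Step 7 — Real power: P = Re(S) = 1.502 W.
Step 8 — Reactive power: Q = Im(S) = -8.046 VAR.
Step 9 — Apparent power: |S| = 8.185 VA.
Step 10 — Power factor: PF = P/|S| = 0.1835 (leading).

(a) P = 1.502 W  (b) Q = -8.046 VAR  (c) S = 8.185 VA  (d) PF = 0.1835 (leading)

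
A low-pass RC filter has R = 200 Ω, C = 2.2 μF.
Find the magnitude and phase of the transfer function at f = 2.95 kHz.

Step 1 — Angular frequency: ω = 2π·2950 = 1.854e+04 rad/s.
Step 2 — Transfer function: H(jω) = 1/(1 + jωRC).
Step 3 — Denominator: 1 + jωRC = 1 + j·1.854e+04·200·2.2e-06 = 1 + j8.156.
Step 4 — H = 0.01481 - j0.1208.
Step 5 — Magnitude: |H| = 0.1217 (-18.3 dB); phase: φ = -83.0°.

|H| = 0.1217 (-18.3 dB), φ = -83.0°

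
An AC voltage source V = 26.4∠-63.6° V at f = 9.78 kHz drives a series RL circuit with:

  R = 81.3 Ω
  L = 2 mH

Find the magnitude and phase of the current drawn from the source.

Step 1 — Angular frequency: ω = 2π·f = 2π·9780 = 6.145e+04 rad/s.
Step 2 — Component impedances:
  R: Z = R = 81.3 Ω
  L: Z = jωL = j·6.145e+04·0.002 = 0 + j122.9 Ω
Step 3 — Series combination: Z_total = R + L = 81.3 + j122.9 Ω = 147.4∠56.5° Ω.
Step 4 — Source phasor: V = 26.4∠-63.6° V = 11.74 - j23.65 V.
Step 5 — Ohm's law: I = V / Z_total = (11.74 - j23.65) / (81.3 + j122.9) = -0.08989 - j0.155 A.
Step 6 — Convert to polar: |I| = 0.1792 A, ∠I = -120.1°.

I = 0.1792∠-120.1° A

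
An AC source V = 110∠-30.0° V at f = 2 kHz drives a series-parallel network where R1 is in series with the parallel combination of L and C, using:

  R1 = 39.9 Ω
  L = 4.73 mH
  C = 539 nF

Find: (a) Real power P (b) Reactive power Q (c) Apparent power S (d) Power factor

Step 1 — Angular frequency: ω = 2π·f = 2π·2000 = 1.257e+04 rad/s.
Step 2 — Component impedances:
  R1: Z = R = 39.9 Ω
  L: Z = jωL = j·1.257e+04·0.00473 = 0 + j59.44 Ω
  C: Z = 1/(jωC) = -j/(ω·C) = 0 - j147.6 Ω
Step 3 — Parallel branch: L || C = 1/(1/L + 1/C) = 0 + j99.5 Ω.
Step 4 — Series with R1: Z_total = R1 + (L || C) = 39.9 + j99.5 Ω = 107.2∠68.1° Ω.
Step 5 — Source phasor: V = 110∠-30.0° V = 95.26 - j55 V.
Step 6 — Current: I = V / Z = -0.1454 - j1.016 A = 1.026∠-98.1° A.
Step 7 — Complex power: S = V·I* = 42.01 + j104.8 VA.
Step 8 — Real power: P = Re(S) = 42.01 W.
Step 9 — Reactive power: Q = Im(S) = 104.8 VAR.
Step 10 — Apparent power: |S| = 112.9 VA.
Step 11 — Power factor: PF = P/|S| = 0.3722 (lagging).

(a) P = 42.01 W  (b) Q = 104.8 VAR  (c) S = 112.9 VA  (d) PF = 0.3722 (lagging)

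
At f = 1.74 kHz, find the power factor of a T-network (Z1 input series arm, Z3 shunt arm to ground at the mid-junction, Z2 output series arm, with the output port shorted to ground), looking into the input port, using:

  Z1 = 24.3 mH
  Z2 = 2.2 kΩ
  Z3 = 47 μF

Step 1 — Angular frequency: ω = 2π·f = 2π·1740 = 1.093e+04 rad/s.
Step 2 — Component impedances:
  Z1: Z = jωL = j·1.093e+04·0.0243 = 0 + j265.7 Ω
  Z2: Z = R = 2200 Ω
  Z3: Z = 1/(jωC) = -j/(ω·C) = 0 - j1.946 Ω
Step 3 — With the output port shorted to ground, the output series arm Z2 runs from the junction to ground; the shunt arm Z3 also runs from the junction to ground. They appear in parallel: Z3 || Z2 = 0.001722 - j1.946 Ω.
Step 4 — Series with input arm Z1: Z_in = Z1 + (Z3 || Z2) = 0.001722 + j263.7 Ω = 263.7∠90.0° Ω.
Step 5 — Power factor: PF = cos(φ) = Re(Z)/|Z| = 0.0017216/263.72 = 6.528e-06.
Step 6 — Type: Im(Z) = 263.7 ⇒ lagging (phase φ = 90.0°).

PF = 6.528e-06 (lagging, φ = 90.0°)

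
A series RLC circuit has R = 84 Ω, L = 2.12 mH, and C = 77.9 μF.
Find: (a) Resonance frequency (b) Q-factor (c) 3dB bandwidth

Step 1 — Resonance: ω₀ = 1/√(LC) = 1/√(0.00212·7.79e-05) = 2461 rad/s.
Step 2 — f₀ = ω₀/(2π) = 391.6 Hz.
Step 3 — Series Q: Q = ω₀L/R = 2461·0.00212/84 = 0.0621.
Step 4 — Bandwidth: Δω = ω₀/Q = 3.962e+04 rad/s; BW = Δω/(2π) = 6306 Hz.

(a) f₀ = 391.6 Hz  (b) Q = 0.0621  (c) BW = 6306 Hz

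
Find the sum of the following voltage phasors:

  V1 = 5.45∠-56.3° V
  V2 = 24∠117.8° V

Step 1 — Convert each phasor to rectangular form:
  V1 = 5.45·(cos(-56.3°) + j·sin(-56.3°)) = 3.024 - j4.534 V
  V2 = 24·(cos(117.8°) + j·sin(117.8°)) = -11.19 + j21.23 V
Step 2 — Sum components: V_total = -8.169 + j16.7 V.
Step 3 — Convert to polar: |V_total| = 18.59 V, ∠V_total = 116.1°.

V_total = 18.59∠116.1° V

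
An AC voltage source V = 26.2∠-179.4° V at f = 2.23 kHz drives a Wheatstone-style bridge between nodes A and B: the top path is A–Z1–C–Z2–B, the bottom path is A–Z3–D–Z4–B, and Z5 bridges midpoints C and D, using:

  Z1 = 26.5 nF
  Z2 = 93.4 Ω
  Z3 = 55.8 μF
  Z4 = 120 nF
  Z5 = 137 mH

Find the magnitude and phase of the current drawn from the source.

Step 1 — Angular frequency: ω = 2π·f = 2π·2230 = 1.401e+04 rad/s.
Step 2 — Component impedances:
  Z1: Z = 1/(jωC) = -j/(ω·C) = 0 - j2693 Ω
  Z2: Z = R = 93.4 Ω
  Z3: Z = 1/(jωC) = -j/(ω·C) = 0 - j1.279 Ω
  Z4: Z = 1/(jωC) = -j/(ω·C) = 0 - j594.7 Ω
  Z5: Z = jωL = j·1.401e+04·0.137 = 0 + j1920 Ω
Step 3 — Bridge requires nodal analysis (the Z5 bridge couples midpoints C and D, so the two paths cannot be reduced to a simple series/parallel combination). Setting node B to ground and injecting 1 A at node A, the 3-node admittance system at A, C, D solves to V_A = Z_AB = 0.884 - j653.6 Ω = 653.6∠-89.9° Ω.
Step 4 — Source phasor: V = 26.2∠-179.4° V = -26.2 - j0.2744 V.
Step 5 — Ohm's law: I = V / Z_total = (-26.2 - j0.2744) / (0.884 - j653.6) = 0.0003656 - j0.04009 A.
Step 6 — Convert to polar: |I| = 0.04009 A, ∠I = -89.5°.

I = 0.04009∠-89.5° A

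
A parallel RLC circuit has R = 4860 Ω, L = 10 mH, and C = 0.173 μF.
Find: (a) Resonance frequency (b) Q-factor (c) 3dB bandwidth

Step 1 — Resonance: ω₀ = 1/√(LC) = 1/√(0.01·1.73e-07) = 2.404e+04 rad/s.
Step 2 — f₀ = ω₀/(2π) = 3826 Hz.
Step 3 — Parallel Q: Q = R/(ω₀L) = 4860/(2.404e+04·0.01) = 20.21.
Step 4 — Bandwidth: Δω = ω₀/Q = 1189 rad/s; BW = Δω/(2π) = 189.3 Hz.

(a) f₀ = 3826 Hz  (b) Q = 20.21  (c) BW = 189.3 Hz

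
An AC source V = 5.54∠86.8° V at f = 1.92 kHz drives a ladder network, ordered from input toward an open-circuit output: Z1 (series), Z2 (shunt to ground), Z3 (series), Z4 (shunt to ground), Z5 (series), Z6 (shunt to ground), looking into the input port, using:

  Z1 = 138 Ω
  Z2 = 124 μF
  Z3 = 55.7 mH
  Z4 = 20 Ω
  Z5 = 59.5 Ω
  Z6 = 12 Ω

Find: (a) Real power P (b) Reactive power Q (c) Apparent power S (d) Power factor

Step 1 — Angular frequency: ω = 2π·f = 2π·1920 = 1.206e+04 rad/s.
Step 2 — Component impedances:
  Z1: Z = R = 138 Ω
  Z2: Z = 1/(jωC) = -j/(ω·C) = 0 - j0.6685 Ω
  Z3: Z = jωL = j·1.206e+04·0.0557 = 0 + j671.9 Ω
  Z4: Z = R = 20 Ω
  Z5: Z = R = 59.5 Ω
  Z6: Z = R = 12 Ω
Step 3 — Ladder network (open output): work backward from the far end, alternating series and parallel combinations. Z_in = 138 - j0.6692 Ω = 138∠-0.3° Ω.
Step 4 — Source phasor: V = 5.54∠86.8° V = 0.3093 + j5.531 V.
Step 5 — Current: I = V / Z = 0.002047 + j0.04009 A = 0.04014∠87.1° A.
Step 6 — Complex power: S = V·I* = 0.2224 - j0.001078 VA.
Step 7 — Real power: P = Re(S) = 0.2224 W.
Step 8 — Reactive power: Q = Im(S) = -0.001078 VAR.
Step 9 — Apparent power: |S| = 0.2224 VA.
Step 10 — Power factor: PF = P/|S| = 1 (leading).

(a) P = 0.2224 W  (b) Q = -0.001078 VAR  (c) S = 0.2224 VA  (d) PF = 1 (leading)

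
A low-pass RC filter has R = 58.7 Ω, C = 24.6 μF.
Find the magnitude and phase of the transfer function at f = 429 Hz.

Step 1 — Angular frequency: ω = 2π·429 = 2695 rad/s.
Step 2 — Transfer function: H(jω) = 1/(1 + jωRC).
Step 3 — Denominator: 1 + jωRC = 1 + j·2695·58.7·2.46e-05 = 1 + j3.892.
Step 4 — H = 0.06192 - j0.241.
Step 5 — Magnitude: |H| = 0.2488 (-12.1 dB); phase: φ = -75.6°.

|H| = 0.2488 (-12.1 dB), φ = -75.6°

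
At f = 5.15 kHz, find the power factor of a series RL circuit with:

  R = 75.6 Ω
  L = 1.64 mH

Step 1 — Angular frequency: ω = 2π·f = 2π·5150 = 3.236e+04 rad/s.
Step 2 — Component impedances:
  R: Z = R = 75.6 Ω
  L: Z = jωL = j·3.236e+04·0.00164 = 0 + j53.07 Ω
Step 3 — Series combination: Z_total = R + L = 75.6 + j53.07 Ω = 92.37∠35.1° Ω.
Step 4 — Power factor: PF = cos(φ) = Re(Z)/|Z| = 75.6/92.366 = 0.8185.
Step 5 — Type: Im(Z) = 53.07 ⇒ lagging (phase φ = 35.1°).

PF = 0.8185 (lagging, φ = 35.1°)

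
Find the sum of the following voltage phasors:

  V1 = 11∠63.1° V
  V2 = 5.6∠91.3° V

Step 1 — Convert each phasor to rectangular form:
  V1 = 11·(cos(63.1°) + j·sin(63.1°)) = 4.977 + j9.81 V
  V2 = 5.6·(cos(91.3°) + j·sin(91.3°)) = -0.127 + j5.599 V
Step 2 — Sum components: V_total = 4.85 + j15.41 V.
Step 3 — Convert to polar: |V_total| = 16.15 V, ∠V_total = 72.5°.

V_total = 16.15∠72.5° V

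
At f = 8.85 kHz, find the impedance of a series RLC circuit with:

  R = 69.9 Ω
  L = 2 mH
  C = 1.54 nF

Step 1 — Angular frequency: ω = 2π·f = 2π·8850 = 5.561e+04 rad/s.
Step 2 — Component impedances:
  R: Z = R = 69.9 Ω
  L: Z = jωL = j·5.561e+04·0.002 = 0 + j111.2 Ω
  C: Z = 1/(jωC) = -j/(ω·C) = 0 - j1.168e+04 Ω
Step 3 — Series combination: Z_total = R + L + C = 69.9 - j1.157e+04 Ω = 1.157e+04∠-89.7° Ω.

Z = 69.9 - j1.157e+04 Ω = 1.157e+04∠-89.7° Ω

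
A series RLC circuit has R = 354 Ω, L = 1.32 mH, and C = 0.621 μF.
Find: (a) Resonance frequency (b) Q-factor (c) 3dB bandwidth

Step 1 — Resonance: ω₀ = 1/√(LC) = 1/√(0.00132·6.21e-07) = 3.493e+04 rad/s.
Step 2 — f₀ = ω₀/(2π) = 5559 Hz.
Step 3 — Series Q: Q = ω₀L/R = 3.493e+04·0.00132/354 = 0.1302.
Step 4 — Bandwidth: Δω = ω₀/Q = 2.682e+05 rad/s; BW = Δω/(2π) = 4.268e+04 Hz.

(a) f₀ = 5559 Hz  (b) Q = 0.1302  (c) BW = 4.268e+04 Hz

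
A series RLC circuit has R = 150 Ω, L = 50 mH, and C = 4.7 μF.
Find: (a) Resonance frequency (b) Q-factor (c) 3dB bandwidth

Step 1 — Resonance: ω₀ = 1/√(LC) = 1/√(0.05·4.7e-06) = 2063 rad/s.
Step 2 — f₀ = ω₀/(2π) = 328.3 Hz.
Step 3 — Series Q: Q = ω₀L/R = 2063·0.05/150 = 0.6876.
Step 4 — Bandwidth: Δω = ω₀/Q = 3000 rad/s; BW = Δω/(2π) = 477.5 Hz.

(a) f₀ = 328.3 Hz  (b) Q = 0.6876  (c) BW = 477.5 Hz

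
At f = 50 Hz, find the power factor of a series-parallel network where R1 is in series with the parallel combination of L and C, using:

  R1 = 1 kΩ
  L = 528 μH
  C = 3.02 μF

Step 1 — Angular frequency: ω = 2π·f = 2π·50 = 314.2 rad/s.
Step 2 — Component impedances:
  R1: Z = R = 1000 Ω
  L: Z = jωL = j·314.2·0.000528 = 0 + j0.1659 Ω
  C: Z = 1/(jωC) = -j/(ω·C) = 0 - j1054 Ω
Step 3 — Parallel branch: L || C = 1/(1/L + 1/C) = 0 + j0.1659 Ω.
Step 4 — Series with R1: Z_total = R1 + (L || C) = 1000 + j0.1659 Ω = 1000∠0.0° Ω.
Step 5 — Power factor: PF = cos(φ) = Re(Z)/|Z| = 1000/1000 = 1.
Step 6 — Type: Im(Z) = 0.1659 ⇒ lagging (phase φ = 0.0°).

PF = 1 (lagging, φ = 0.0°)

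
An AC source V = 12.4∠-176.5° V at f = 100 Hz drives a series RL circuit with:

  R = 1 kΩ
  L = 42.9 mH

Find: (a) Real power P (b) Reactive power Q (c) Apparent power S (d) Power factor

Step 1 — Angular frequency: ω = 2π·f = 2π·100 = 628.3 rad/s.
Step 2 — Component impedances:
  R: Z = R = 1000 Ω
  L: Z = jωL = j·628.3·0.0429 = 0 + j26.95 Ω
Step 3 — Series combination: Z_total = R + L = 1000 + j26.95 Ω = 1000∠1.5° Ω.
Step 4 — Source phasor: V = 12.4∠-176.5° V = -12.38 - j0.757 V.
Step 5 — Current: I = V / Z = -0.01239 - j0.0004231 A = 0.0124∠-178.0° A.
Step 6 — Complex power: S = V·I* = 0.1536 + j0.004142 VA.
Step 7 — Real power: P = Re(S) = 0.1536 W.
Step 8 — Reactive power: Q = Im(S) = 0.004142 VAR.
Step 9 — Apparent power: |S| = 0.1537 VA.
Step 10 — Power factor: PF = P/|S| = 0.9996 (lagging).

(a) P = 0.1536 W  (b) Q = 0.004142 VAR  (c) S = 0.1537 VA  (d) PF = 0.9996 (lagging)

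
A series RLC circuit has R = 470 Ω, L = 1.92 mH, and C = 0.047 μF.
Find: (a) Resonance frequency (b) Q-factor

Step 1 — Resonance condition Im(Z)=0 gives ω₀ = 1/√(LC).
Step 2 — ω₀ = 1/√(0.00192·4.7e-08) = 1.053e+05 rad/s.
Step 3 — f₀ = ω₀/(2π) = 1.675e+04 Hz.
Step 4 — Series Q: Q = ω₀L/R = 1.053e+05·0.00192/470 = 0.43.

(a) f₀ = 1.675e+04 Hz  (b) Q = 0.43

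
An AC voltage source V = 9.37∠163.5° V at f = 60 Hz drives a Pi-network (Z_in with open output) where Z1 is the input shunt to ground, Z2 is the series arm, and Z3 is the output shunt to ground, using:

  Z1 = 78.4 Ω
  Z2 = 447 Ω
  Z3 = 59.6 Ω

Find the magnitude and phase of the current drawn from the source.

Step 1 — Angular frequency: ω = 2π·f = 2π·60 = 377 rad/s.
Step 2 — Component impedances:
  Z1: Z = R = 78.4 Ω
  Z2: Z = R = 447 Ω
  Z3: Z = R = 59.6 Ω
Step 3 — With open output, the series arm Z2 and the output shunt Z3 appear in series to ground: Z2 + Z3 = 506.6 Ω.
Step 4 — Parallel with input shunt Z1: Z_in = Z1 || (Z2 + Z3) = 67.89 Ω = 67.89∠0.0° Ω.
Step 5 — Source phasor: V = 9.37∠163.5° V = -8.984 + j2.661 V.
Step 6 — Ohm's law: I = V / Z_total = (-8.984 + j2.661) / (67.89) = -0.1323 + j0.0392 A.
Step 7 — Convert to polar: |I| = 0.138 A, ∠I = 163.5°.

I = 0.138∠163.5° A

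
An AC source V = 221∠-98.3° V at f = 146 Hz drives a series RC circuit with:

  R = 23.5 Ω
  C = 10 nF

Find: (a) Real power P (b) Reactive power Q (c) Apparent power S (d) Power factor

Step 1 — Angular frequency: ω = 2π·f = 2π·146 = 917.3 rad/s.
Step 2 — Component impedances:
  R: Z = R = 23.5 Ω
  C: Z = 1/(jωC) = -j/(ω·C) = 0 - j1.09e+05 Ω
Step 3 — Series combination: Z_total = R + C = 23.5 - j1.09e+05 Ω = 1.09e+05∠-90.0° Ω.
Step 4 — Source phasor: V = 221∠-98.3° V = -31.9 - j218.7 V.
Step 5 — Current: I = V / Z = 0.002006 - j0.0002931 A = 0.002027∠-8.3° A.
Step 6 — Complex power: S = V·I* = 9.659e-05 - j0.448 VA.
Step 7 — Real power: P = Re(S) = 9.659e-05 W.
Step 8 — Reactive power: Q = Im(S) = -0.448 VAR.
Step 9 — Apparent power: |S| = 0.448 VA.
Step 10 — Power factor: PF = P/|S| = 0.0002156 (leading).

(a) P = 9.659e-05 W  (b) Q = -0.448 VAR  (c) S = 0.448 VA  (d) PF = 0.0002156 (leading)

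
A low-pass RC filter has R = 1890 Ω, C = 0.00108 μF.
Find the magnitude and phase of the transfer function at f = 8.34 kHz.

Step 1 — Angular frequency: ω = 2π·8340 = 5.24e+04 rad/s.
Step 2 — Transfer function: H(jω) = 1/(1 + jωRC).
Step 3 — Denominator: 1 + jωRC = 1 + j·5.24e+04·1890·1.08e-09 = 1 + j0.107.
Step 4 — H = 0.9887 - j0.1058.
Step 5 — Magnitude: |H| = 0.9943 (-0.0 dB); phase: φ = -6.1°.

|H| = 0.9943 (-0.0 dB), φ = -6.1°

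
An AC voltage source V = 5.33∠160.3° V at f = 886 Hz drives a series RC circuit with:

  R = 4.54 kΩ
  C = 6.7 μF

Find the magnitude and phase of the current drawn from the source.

Step 1 — Angular frequency: ω = 2π·f = 2π·886 = 5567 rad/s.
Step 2 — Component impedances:
  R: Z = R = 4540 Ω
  C: Z = 1/(jωC) = -j/(ω·C) = 0 - j26.81 Ω
Step 3 — Series combination: Z_total = R + C = 4540 - j26.81 Ω = 4540∠-0.3° Ω.
Step 4 — Source phasor: V = 5.33∠160.3° V = -5.018 + j1.797 V.
Step 5 — Ohm's law: I = V / Z_total = (-5.018 + j1.797) / (4540 - j26.81) = -0.001108 + j0.0003892 A.
Step 6 — Convert to polar: |I| = 0.001174 A, ∠I = 160.6°.

I = 0.001174∠160.6° A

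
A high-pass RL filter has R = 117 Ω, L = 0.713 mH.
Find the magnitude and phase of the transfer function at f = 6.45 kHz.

Step 1 — Angular frequency: ω = 2π·6450 = 4.053e+04 rad/s.
Step 2 — Transfer function: H(jω) = jωL/(R + jωL).
Step 3 — Numerator jωL = j·28.9; denominator R + jωL = 117 + j28.9.
Step 4 — H = 0.05749 + j0.2328.
Step 5 — Magnitude: |H| = 0.2398 (-12.4 dB); phase: φ = 76.1°.

|H| = 0.2398 (-12.4 dB), φ = 76.1°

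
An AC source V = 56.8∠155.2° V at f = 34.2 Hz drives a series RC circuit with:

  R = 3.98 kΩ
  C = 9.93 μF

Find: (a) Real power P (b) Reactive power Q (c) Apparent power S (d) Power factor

Step 1 — Angular frequency: ω = 2π·f = 2π·34.2 = 214.9 rad/s.
Step 2 — Component impedances:
  R: Z = R = 3980 Ω
  C: Z = 1/(jωC) = -j/(ω·C) = 0 - j468.6 Ω
Step 3 — Series combination: Z_total = R + C = 3980 - j468.6 Ω = 4007∠-6.7° Ω.
Step 4 — Source phasor: V = 56.8∠155.2° V = -51.56 + j23.82 V.
Step 5 — Current: I = V / Z = -0.01347 + j0.0044 A = 0.01417∠161.9° A.
Step 6 — Complex power: S = V·I* = 0.7995 - j0.09414 VA.
Step 7 — Real power: P = Re(S) = 0.7995 W.
Step 8 — Reactive power: Q = Im(S) = -0.09414 VAR.
Step 9 — Apparent power: |S| = 0.8051 VA.
Step 10 — Power factor: PF = P/|S| = 0.9931 (leading).

(a) P = 0.7995 W  (b) Q = -0.09414 VAR  (c) S = 0.8051 VA  (d) PF = 0.9931 (leading)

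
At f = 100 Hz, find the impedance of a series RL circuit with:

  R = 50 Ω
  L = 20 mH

Step 1 — Angular frequency: ω = 2π·f = 2π·100 = 628.3 rad/s.
Step 2 — Component impedances:
  R: Z = R = 50 Ω
  L: Z = jωL = j·628.3·0.02 = 0 + j12.57 Ω
Step 3 — Series combination: Z_total = R + L = 50 + j12.57 Ω = 51.55∠14.1° Ω.

Z = 50 + j12.57 Ω = 51.55∠14.1° Ω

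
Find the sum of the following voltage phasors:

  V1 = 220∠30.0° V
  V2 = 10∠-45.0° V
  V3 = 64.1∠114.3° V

Step 1 — Convert each phasor to rectangular form:
  V1 = 220·(cos(30.0°) + j·sin(30.0°)) = 190.5 + j110 V
  V2 = 10·(cos(-45.0°) + j·sin(-45.0°)) = 7.071 - j7.071 V
  V3 = 64.1·(cos(114.3°) + j·sin(114.3°)) = -26.38 + j58.42 V
Step 2 — Sum components: V_total = 171.2 + j161.3 V.
Step 3 — Convert to polar: |V_total| = 235.3 V, ∠V_total = 43.3°.

V_total = 235.3∠43.3° V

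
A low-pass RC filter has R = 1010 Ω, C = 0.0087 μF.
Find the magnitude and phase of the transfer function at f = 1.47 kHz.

Step 1 — Angular frequency: ω = 2π·1470 = 9236 rad/s.
Step 2 — Transfer function: H(jω) = 1/(1 + jωRC).
Step 3 — Denominator: 1 + jωRC = 1 + j·9236·1010·8.7e-09 = 1 + j0.08116.
Step 4 — H = 0.9935 - j0.08063.
Step 5 — Magnitude: |H| = 0.9967 (-0.0 dB); phase: φ = -4.6°.

|H| = 0.9967 (-0.0 dB), φ = -4.6°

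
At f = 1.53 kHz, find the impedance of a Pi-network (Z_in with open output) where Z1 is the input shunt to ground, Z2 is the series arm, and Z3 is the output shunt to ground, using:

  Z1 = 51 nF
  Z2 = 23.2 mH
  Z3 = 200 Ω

Step 1 — Angular frequency: ω = 2π·f = 2π·1530 = 9613 rad/s.
Step 2 — Component impedances:
  Z1: Z = 1/(jωC) = -j/(ω·C) = 0 - j2040 Ω
  Z2: Z = jωL = j·9613·0.0232 = 0 + j223 Ω
  Z3: Z = R = 200 Ω
Step 3 — With open output, the series arm Z2 and the output shunt Z3 appear in series to ground: Z2 + Z3 = 200 + j223 Ω.
Step 4 — Parallel with input shunt Z1: Z_in = Z1 || (Z2 + Z3) = 249.1 + j223 Ω = 334.3∠41.8° Ω.

Z = 249.1 + j223 Ω = 334.3∠41.8° Ω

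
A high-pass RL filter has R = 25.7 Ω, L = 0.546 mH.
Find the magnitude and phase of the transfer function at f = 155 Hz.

Step 1 — Angular frequency: ω = 2π·155 = 973.9 rad/s.
Step 2 — Transfer function: H(jω) = jωL/(R + jωL).
Step 3 — Numerator jωL = j·0.5317; denominator R + jωL = 25.7 + j0.5317.
Step 4 — H = 0.0004279 + j0.02068.
Step 5 — Magnitude: |H| = 0.02069 (-33.7 dB); phase: φ = 88.8°.

|H| = 0.02069 (-33.7 dB), φ = 88.8°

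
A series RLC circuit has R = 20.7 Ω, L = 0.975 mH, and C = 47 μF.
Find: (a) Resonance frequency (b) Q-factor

Step 1 — Resonance condition Im(Z)=0 gives ω₀ = 1/√(LC).
Step 2 — ω₀ = 1/√(0.000975·4.7e-05) = 4671 rad/s.
Step 3 — f₀ = ω₀/(2π) = 743.5 Hz.
Step 4 — Series Q: Q = ω₀L/R = 4671·0.000975/20.7 = 0.22.

(a) f₀ = 743.5 Hz  (b) Q = 0.22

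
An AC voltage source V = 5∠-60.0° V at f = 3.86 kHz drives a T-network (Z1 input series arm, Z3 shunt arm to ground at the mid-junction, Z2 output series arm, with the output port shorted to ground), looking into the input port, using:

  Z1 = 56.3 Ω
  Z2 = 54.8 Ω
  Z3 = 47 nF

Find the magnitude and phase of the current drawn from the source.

Step 1 — Angular frequency: ω = 2π·f = 2π·3860 = 2.425e+04 rad/s.
Step 2 — Component impedances:
  Z1: Z = R = 56.3 Ω
  Z2: Z = R = 54.8 Ω
  Z3: Z = 1/(jωC) = -j/(ω·C) = 0 - j877.3 Ω
Step 3 — With the output port shorted to ground, the output series arm Z2 runs from the junction to ground; the shunt arm Z3 also runs from the junction to ground. They appear in parallel: Z3 || Z2 = 54.59 - j3.41 Ω.
Step 4 — Series with input arm Z1: Z_in = Z1 + (Z3 || Z2) = 110.9 - j3.41 Ω = 110.9∠-1.8° Ω.
Step 5 — Source phasor: V = 5∠-60.0° V = 2.5 - j4.33 V.
Step 6 — Ohm's law: I = V / Z_total = (2.5 - j4.33) / (110.9 - j3.41) = 0.02372 - j0.03832 A.
Step 7 — Convert to polar: |I| = 0.04507 A, ∠I = -58.2°.

I = 0.04507∠-58.2° A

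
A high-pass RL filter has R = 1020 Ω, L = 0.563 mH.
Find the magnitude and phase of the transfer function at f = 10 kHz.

Step 1 — Angular frequency: ω = 2π·1e+04 = 6.283e+04 rad/s.
Step 2 — Transfer function: H(jω) = jωL/(R + jωL).
Step 3 — Numerator jωL = j·35.37; denominator R + jωL = 1020 + j35.37.
Step 4 — H = 0.001201 + j0.03464.
Step 5 — Magnitude: |H| = 0.03466 (-29.2 dB); phase: φ = 88.0°.

|H| = 0.03466 (-29.2 dB), φ = 88.0°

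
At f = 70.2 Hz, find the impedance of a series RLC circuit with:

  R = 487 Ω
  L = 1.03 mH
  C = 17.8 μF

Step 1 — Angular frequency: ω = 2π·f = 2π·70.2 = 441.1 rad/s.
Step 2 — Component impedances:
  R: Z = R = 487 Ω
  L: Z = jωL = j·441.1·0.00103 = 0 + j0.4543 Ω
  C: Z = 1/(jωC) = -j/(ω·C) = 0 - j127.4 Ω
Step 3 — Series combination: Z_total = R + L + C = 487 - j126.9 Ω = 503.3∠-14.6° Ω.

Z = 487 - j126.9 Ω = 503.3∠-14.6° Ω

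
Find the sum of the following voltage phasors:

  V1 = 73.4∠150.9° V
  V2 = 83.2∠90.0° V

Step 1 — Convert each phasor to rectangular form:
  V1 = 73.4·(cos(150.9°) + j·sin(150.9°)) = -64.13 + j35.7 V
  V2 = 83.2·(cos(90.0°) + j·sin(90.0°)) = 0 + j83.2 V
Step 2 — Sum components: V_total = -64.13 + j118.9 V.
Step 3 — Convert to polar: |V_total| = 135.1 V, ∠V_total = 118.3°.

V_total = 135.1∠118.3° V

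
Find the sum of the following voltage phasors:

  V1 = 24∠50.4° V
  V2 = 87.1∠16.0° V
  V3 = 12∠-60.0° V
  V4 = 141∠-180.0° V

Step 1 — Convert each phasor to rectangular form:
  V1 = 24·(cos(50.4°) + j·sin(50.4°)) = 15.3 + j18.49 V
  V2 = 87.1·(cos(16.0°) + j·sin(16.0°)) = 83.73 + j24.01 V
  V3 = 12·(cos(-60.0°) + j·sin(-60.0°)) = 6 - j10.39 V
  V4 = 141·(cos(-180.0°) + j·sin(-180.0°)) = -141 V
Step 2 — Sum components: V_total = -35.98 + j32.11 V.
Step 3 — Convert to polar: |V_total| = 48.22 V, ∠V_total = 138.3°.

V_total = 48.22∠138.3° V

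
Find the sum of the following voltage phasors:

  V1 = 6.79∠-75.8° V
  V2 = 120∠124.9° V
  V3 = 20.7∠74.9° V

Step 1 — Convert each phasor to rectangular form:
  V1 = 6.79·(cos(-75.8°) + j·sin(-75.8°)) = 1.666 - j6.583 V
  V2 = 120·(cos(124.9°) + j·sin(124.9°)) = -68.66 + j98.42 V
  V3 = 20.7·(cos(74.9°) + j·sin(74.9°)) = 5.392 + j19.99 V
Step 2 — Sum components: V_total = -61.6 + j111.8 V.
Step 3 — Convert to polar: |V_total| = 127.7 V, ∠V_total = 118.8°.

V_total = 127.7∠118.8° V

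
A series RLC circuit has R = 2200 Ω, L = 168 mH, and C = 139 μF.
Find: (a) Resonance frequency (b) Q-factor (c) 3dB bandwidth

Step 1 — Resonance condition Im(Z)=0 gives ω₀ = 1/√(LC).
Step 2 — ω₀ = 1/√(0.168·0.000139) = 206.9 rad/s.
Step 3 — f₀ = ω₀/(2π) = 32.94 Hz.
Step 4 — Series Q: Q = ω₀L/R = 206.9·0.168/2200 = 0.0158.
Step 5 — 3dB bandwidth: Δω = ω₀/Q = 1.31e+04 rad/s; BW = Δω/(2π) = 2084 Hz.

(a) f₀ = 32.94 Hz  (b) Q = 0.0158  (c) BW = 2084 Hz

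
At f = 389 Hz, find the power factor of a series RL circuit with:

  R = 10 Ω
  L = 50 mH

Step 1 — Angular frequency: ω = 2π·f = 2π·389 = 2444 rad/s.
Step 2 — Component impedances:
  R: Z = R = 10 Ω
  L: Z = jωL = j·2444·0.05 = 0 + j122.2 Ω
Step 3 — Series combination: Z_total = R + L = 10 + j122.2 Ω = 122.6∠85.3° Ω.
Step 4 — Power factor: PF = cos(φ) = Re(Z)/|Z| = 10/122.616 = 0.08156.
Step 5 — Type: Im(Z) = 122.2 ⇒ lagging (phase φ = 85.3°).

PF = 0.08156 (lagging, φ = 85.3°)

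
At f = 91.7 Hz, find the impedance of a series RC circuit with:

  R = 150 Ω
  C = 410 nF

Step 1 — Angular frequency: ω = 2π·f = 2π·91.7 = 576.2 rad/s.
Step 2 — Component impedances:
  R: Z = R = 150 Ω
  C: Z = 1/(jωC) = -j/(ω·C) = 0 - j4233 Ω
Step 3 — Series combination: Z_total = R + C = 150 - j4233 Ω = 4236∠-88.0° Ω.

Z = 150 - j4233 Ω = 4236∠-88.0° Ω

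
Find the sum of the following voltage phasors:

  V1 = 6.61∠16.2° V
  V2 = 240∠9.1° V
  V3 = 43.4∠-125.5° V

Step 1 — Convert each phasor to rectangular form:
  V1 = 6.61·(cos(16.2°) + j·sin(16.2°)) = 6.348 + j1.844 V
  V2 = 240·(cos(9.1°) + j·sin(9.1°)) = 237 + j37.96 V
  V3 = 43.4·(cos(-125.5°) + j·sin(-125.5°)) = -25.2 - j35.33 V
Step 2 — Sum components: V_total = 218.1 + j4.469 V.
Step 3 — Convert to polar: |V_total| = 218.2 V, ∠V_total = 1.2°.

V_total = 218.2∠1.2° V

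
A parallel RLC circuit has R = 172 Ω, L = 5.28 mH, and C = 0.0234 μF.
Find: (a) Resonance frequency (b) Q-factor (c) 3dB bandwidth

Step 1 — Resonance: ω₀ = 1/√(LC) = 1/√(0.00528·2.34e-08) = 8.997e+04 rad/s.
Step 2 — f₀ = ω₀/(2π) = 1.432e+04 Hz.
Step 3 — Parallel Q: Q = R/(ω₀L) = 172/(8.997e+04·0.00528) = 0.3621.
Step 4 — Bandwidth: Δω = ω₀/Q = 2.485e+05 rad/s; BW = Δω/(2π) = 3.954e+04 Hz.

(a) f₀ = 1.432e+04 Hz  (b) Q = 0.3621  (c) BW = 3.954e+04 Hz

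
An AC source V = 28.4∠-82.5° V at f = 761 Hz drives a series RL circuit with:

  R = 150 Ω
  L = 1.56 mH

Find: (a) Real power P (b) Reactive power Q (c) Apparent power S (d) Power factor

Step 1 — Angular frequency: ω = 2π·f = 2π·761 = 4782 rad/s.
Step 2 — Component impedances:
  R: Z = R = 150 Ω
  L: Z = jωL = j·4782·0.00156 = 0 + j7.459 Ω
Step 3 — Series combination: Z_total = R + L = 150 + j7.459 Ω = 150.2∠2.8° Ω.
Step 4 — Source phasor: V = 28.4∠-82.5° V = 3.707 - j28.16 V.
Step 5 — Current: I = V / Z = 0.01534 - j0.1885 A = 0.1891∠-85.3° A.
Step 6 — Complex power: S = V·I* = 5.364 + j0.2667 VA.
Step 7 — Real power: P = Re(S) = 5.364 W.
Step 8 — Reactive power: Q = Im(S) = 0.2667 VAR.
Step 9 — Apparent power: |S| = 5.37 VA.
Step 10 — Power factor: PF = P/|S| = 0.9988 (lagging).

(a) P = 5.364 W  (b) Q = 0.2667 VAR  (c) S = 5.37 VA  (d) PF = 0.9988 (lagging)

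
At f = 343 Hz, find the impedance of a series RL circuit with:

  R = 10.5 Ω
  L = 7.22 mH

Step 1 — Angular frequency: ω = 2π·f = 2π·343 = 2155 rad/s.
Step 2 — Component impedances:
  R: Z = R = 10.5 Ω
  L: Z = jωL = j·2155·0.00722 = 0 + j15.56 Ω
Step 3 — Series combination: Z_total = R + L = 10.5 + j15.56 Ω = 18.77∠56.0° Ω.

Z = 10.5 + j15.56 Ω = 18.77∠56.0° Ω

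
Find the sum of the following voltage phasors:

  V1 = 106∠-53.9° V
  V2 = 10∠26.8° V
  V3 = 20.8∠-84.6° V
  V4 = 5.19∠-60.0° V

Step 1 — Convert each phasor to rectangular form:
  V1 = 106·(cos(-53.9°) + j·sin(-53.9°)) = 62.45 - j85.65 V
  V2 = 10·(cos(26.8°) + j·sin(26.8°)) = 8.926 + j4.509 V
  V3 = 20.8·(cos(-84.6°) + j·sin(-84.6°)) = 1.957 - j20.71 V
  V4 = 5.19·(cos(-60.0°) + j·sin(-60.0°)) = 2.595 - j4.495 V
Step 2 — Sum components: V_total = 75.93 - j106.3 V.
Step 3 — Convert to polar: |V_total| = 130.7 V, ∠V_total = -54.5°.

V_total = 130.7∠-54.5° V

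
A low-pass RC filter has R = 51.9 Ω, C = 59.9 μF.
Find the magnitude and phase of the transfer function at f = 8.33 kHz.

Step 1 — Angular frequency: ω = 2π·8330 = 5.234e+04 rad/s.
Step 2 — Transfer function: H(jω) = 1/(1 + jωRC).
Step 3 — Denominator: 1 + jωRC = 1 + j·5.234e+04·51.9·5.99e-05 = 1 + j162.7.
Step 4 — H = 3.777e-05 - j0.006146.
Step 5 — Magnitude: |H| = 0.006146 (-44.2 dB); phase: φ = -89.6°.

|H| = 0.006146 (-44.2 dB), φ = -89.6°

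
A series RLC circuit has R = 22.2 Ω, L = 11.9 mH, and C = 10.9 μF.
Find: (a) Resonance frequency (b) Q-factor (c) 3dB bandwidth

Step 1 — Resonance: ω₀ = 1/√(LC) = 1/√(0.0119·1.09e-05) = 2777 rad/s.
Step 2 — f₀ = ω₀/(2π) = 441.9 Hz.
Step 3 — Series Q: Q = ω₀L/R = 2777·0.0119/22.2 = 1.488.
Step 4 — Bandwidth: Δω = ω₀/Q = 1866 rad/s; BW = Δω/(2π) = 296.9 Hz.

(a) f₀ = 441.9 Hz  (b) Q = 1.488  (c) BW = 296.9 Hz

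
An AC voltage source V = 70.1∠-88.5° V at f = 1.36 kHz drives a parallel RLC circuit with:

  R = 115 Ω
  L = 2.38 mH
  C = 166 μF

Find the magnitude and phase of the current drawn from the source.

Step 1 — Angular frequency: ω = 2π·f = 2π·1360 = 8545 rad/s.
Step 2 — Component impedances:
  R: Z = R = 115 Ω
  L: Z = jωL = j·8545·0.00238 = 0 + j20.34 Ω
  C: Z = 1/(jωC) = -j/(ω·C) = 0 - j0.705 Ω
Step 3 — Parallel combination: 1/Z_total = 1/R + 1/L + 1/C; Z_total = 0.004637 - j0.7303 Ω = 0.7303∠-89.6° Ω.
Step 4 — Source phasor: V = 70.1∠-88.5° V = 1.835 - j70.08 V.
Step 5 — Ohm's law: I = V / Z_total = (1.835 - j70.08) / (0.004637 - j0.7303) = 95.97 + j1.903 A.
Step 6 — Convert to polar: |I| = 95.99 A, ∠I = 1.1°.

I = 95.99∠1.1° A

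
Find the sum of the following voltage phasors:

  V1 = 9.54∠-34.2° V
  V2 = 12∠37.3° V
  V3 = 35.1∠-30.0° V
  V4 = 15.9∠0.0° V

Step 1 — Convert each phasor to rectangular form:
  V1 = 9.54·(cos(-34.2°) + j·sin(-34.2°)) = 7.89 - j5.362 V
  V2 = 12·(cos(37.3°) + j·sin(37.3°)) = 9.546 + j7.272 V
  V3 = 35.1·(cos(-30.0°) + j·sin(-30.0°)) = 30.4 - j17.55 V
  V4 = 15.9·(cos(0.0°) + j·sin(0.0°)) = 15.9 V
Step 2 — Sum components: V_total = 63.73 - j15.64 V.
Step 3 — Convert to polar: |V_total| = 65.62 V, ∠V_total = -13.8°.

V_total = 65.62∠-13.8° V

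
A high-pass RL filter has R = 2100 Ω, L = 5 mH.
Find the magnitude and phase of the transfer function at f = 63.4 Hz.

Step 1 — Angular frequency: ω = 2π·63.4 = 398.4 rad/s.
Step 2 — Transfer function: H(jω) = jωL/(R + jωL).
Step 3 — Numerator jωL = j·1.992; denominator R + jωL = 2100 + j1.992.
Step 4 — H = 8.996e-07 + j0.0009485.
Step 5 — Magnitude: |H| = 0.0009485 (-60.5 dB); phase: φ = 89.9°.

|H| = 0.0009485 (-60.5 dB), φ = 89.9°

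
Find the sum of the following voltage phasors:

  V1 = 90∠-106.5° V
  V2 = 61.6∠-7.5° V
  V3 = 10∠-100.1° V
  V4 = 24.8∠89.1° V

Step 1 — Convert each phasor to rectangular form:
  V1 = 90·(cos(-106.5°) + j·sin(-106.5°)) = -25.56 - j86.29 V
  V2 = 61.6·(cos(-7.5°) + j·sin(-7.5°)) = 61.07 - j8.04 V
  V3 = 10·(cos(-100.1°) + j·sin(-100.1°)) = -1.754 - j9.845 V
  V4 = 24.8·(cos(89.1°) + j·sin(89.1°)) = 0.3895 + j24.8 V
Step 2 — Sum components: V_total = 34.15 - j79.38 V.
Step 3 — Convert to polar: |V_total| = 86.42 V, ∠V_total = -66.7°.

V_total = 86.42∠-66.7° V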